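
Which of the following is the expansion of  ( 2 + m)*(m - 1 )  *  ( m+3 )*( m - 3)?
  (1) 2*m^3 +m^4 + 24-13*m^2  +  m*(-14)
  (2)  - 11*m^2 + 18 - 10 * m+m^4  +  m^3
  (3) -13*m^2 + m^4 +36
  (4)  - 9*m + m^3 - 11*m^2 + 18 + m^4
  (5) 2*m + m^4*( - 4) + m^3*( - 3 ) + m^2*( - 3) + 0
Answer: 4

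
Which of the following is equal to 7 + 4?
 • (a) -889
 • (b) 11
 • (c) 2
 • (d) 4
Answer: b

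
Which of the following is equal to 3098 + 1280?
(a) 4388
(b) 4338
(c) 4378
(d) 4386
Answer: c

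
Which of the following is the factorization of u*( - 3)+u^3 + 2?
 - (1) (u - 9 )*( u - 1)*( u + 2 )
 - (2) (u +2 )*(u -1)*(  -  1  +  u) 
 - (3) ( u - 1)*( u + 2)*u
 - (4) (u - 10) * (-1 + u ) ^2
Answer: 2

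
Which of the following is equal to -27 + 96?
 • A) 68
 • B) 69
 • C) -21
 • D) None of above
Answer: B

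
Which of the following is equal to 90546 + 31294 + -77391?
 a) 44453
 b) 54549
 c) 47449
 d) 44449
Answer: d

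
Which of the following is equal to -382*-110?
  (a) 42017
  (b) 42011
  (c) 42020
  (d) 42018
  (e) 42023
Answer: c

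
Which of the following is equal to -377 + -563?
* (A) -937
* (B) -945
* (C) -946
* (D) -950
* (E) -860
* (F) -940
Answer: F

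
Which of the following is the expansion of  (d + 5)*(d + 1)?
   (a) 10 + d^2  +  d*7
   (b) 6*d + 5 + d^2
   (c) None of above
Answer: b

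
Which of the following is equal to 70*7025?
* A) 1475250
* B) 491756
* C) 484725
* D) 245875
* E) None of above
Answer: E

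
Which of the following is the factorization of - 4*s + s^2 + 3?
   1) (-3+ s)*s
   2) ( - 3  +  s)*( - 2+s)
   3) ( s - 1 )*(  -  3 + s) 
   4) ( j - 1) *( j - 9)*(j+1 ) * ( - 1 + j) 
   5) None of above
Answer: 3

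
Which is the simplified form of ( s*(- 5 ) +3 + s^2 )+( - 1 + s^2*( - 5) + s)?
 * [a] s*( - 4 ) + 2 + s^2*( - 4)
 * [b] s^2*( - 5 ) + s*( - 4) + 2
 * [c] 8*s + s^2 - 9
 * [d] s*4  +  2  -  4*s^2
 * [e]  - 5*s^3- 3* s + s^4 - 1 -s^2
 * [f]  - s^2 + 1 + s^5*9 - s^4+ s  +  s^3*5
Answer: a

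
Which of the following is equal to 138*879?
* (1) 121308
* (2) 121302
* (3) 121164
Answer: 2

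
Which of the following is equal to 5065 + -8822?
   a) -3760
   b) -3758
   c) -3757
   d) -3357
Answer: c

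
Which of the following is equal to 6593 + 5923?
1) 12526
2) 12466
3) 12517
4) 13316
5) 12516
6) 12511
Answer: 5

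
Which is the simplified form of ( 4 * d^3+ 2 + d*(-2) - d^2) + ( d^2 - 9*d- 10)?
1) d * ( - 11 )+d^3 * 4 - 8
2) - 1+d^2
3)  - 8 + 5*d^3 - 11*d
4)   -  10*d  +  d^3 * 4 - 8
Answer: 1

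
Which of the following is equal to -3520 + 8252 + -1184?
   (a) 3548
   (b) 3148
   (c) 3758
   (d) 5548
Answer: a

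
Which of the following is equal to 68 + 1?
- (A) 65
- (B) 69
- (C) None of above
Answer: B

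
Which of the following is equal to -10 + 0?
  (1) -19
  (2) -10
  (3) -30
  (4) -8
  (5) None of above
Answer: 2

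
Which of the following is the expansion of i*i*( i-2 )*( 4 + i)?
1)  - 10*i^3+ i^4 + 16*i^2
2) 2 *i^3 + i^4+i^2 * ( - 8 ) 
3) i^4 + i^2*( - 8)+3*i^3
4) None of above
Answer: 2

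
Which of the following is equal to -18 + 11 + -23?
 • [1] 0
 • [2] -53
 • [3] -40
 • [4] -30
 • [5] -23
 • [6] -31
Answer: 4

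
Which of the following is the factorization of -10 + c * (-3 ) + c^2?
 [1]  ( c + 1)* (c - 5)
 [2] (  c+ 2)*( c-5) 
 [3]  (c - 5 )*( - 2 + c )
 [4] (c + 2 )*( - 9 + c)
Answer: 2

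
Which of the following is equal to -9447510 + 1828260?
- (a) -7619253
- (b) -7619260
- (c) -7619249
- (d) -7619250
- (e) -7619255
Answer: d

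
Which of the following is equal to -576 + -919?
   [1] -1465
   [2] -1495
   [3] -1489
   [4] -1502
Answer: 2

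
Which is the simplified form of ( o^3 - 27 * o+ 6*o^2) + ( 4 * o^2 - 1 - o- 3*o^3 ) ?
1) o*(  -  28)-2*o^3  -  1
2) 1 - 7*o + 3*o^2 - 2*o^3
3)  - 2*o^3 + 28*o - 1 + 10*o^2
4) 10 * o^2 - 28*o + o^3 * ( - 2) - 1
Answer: 4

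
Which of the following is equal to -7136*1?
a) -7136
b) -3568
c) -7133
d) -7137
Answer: a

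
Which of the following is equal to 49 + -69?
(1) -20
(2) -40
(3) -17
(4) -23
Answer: 1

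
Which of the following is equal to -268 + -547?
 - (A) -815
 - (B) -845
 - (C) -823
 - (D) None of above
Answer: A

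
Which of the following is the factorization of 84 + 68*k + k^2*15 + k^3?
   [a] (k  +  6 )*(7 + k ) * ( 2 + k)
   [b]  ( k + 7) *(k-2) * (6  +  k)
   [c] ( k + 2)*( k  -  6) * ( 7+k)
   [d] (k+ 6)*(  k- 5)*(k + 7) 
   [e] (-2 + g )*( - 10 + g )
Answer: a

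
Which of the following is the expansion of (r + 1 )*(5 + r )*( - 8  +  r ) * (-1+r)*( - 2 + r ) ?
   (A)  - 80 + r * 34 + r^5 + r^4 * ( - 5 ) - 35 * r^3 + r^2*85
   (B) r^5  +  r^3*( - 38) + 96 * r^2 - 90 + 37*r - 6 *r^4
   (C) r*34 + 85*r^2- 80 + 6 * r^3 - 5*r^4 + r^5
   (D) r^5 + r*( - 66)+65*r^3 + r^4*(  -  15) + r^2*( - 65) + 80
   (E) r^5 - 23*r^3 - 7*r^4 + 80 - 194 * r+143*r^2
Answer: A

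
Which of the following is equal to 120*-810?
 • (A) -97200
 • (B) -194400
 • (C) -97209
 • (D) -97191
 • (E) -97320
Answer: A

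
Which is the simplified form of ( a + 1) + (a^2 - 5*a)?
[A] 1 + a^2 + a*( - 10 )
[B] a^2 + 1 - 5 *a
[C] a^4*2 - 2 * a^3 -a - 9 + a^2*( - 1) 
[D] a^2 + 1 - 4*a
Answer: D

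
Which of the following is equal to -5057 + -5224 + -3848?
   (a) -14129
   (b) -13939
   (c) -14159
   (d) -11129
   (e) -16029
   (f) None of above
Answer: a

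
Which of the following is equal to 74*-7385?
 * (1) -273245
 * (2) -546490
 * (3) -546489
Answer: 2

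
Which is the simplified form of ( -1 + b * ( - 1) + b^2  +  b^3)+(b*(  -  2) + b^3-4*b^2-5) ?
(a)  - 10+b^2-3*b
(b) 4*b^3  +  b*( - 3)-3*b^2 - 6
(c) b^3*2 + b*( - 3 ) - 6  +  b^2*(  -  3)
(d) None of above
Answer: c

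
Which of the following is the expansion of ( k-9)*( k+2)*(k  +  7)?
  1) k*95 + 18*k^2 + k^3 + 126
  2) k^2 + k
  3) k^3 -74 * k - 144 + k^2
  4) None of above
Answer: 4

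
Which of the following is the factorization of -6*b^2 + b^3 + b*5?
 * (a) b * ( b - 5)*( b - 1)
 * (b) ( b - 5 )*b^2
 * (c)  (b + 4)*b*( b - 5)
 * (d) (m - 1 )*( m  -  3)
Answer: a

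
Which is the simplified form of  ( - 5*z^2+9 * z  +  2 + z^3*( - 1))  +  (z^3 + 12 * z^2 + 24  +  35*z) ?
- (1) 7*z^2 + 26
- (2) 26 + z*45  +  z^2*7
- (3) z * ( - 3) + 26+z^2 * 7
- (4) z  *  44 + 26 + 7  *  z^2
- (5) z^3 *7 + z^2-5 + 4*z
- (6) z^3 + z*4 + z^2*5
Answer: 4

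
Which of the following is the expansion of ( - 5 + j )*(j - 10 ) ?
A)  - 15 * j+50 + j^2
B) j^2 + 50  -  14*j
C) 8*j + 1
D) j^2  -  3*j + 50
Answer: A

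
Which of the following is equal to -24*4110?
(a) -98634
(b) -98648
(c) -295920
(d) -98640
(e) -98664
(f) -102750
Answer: d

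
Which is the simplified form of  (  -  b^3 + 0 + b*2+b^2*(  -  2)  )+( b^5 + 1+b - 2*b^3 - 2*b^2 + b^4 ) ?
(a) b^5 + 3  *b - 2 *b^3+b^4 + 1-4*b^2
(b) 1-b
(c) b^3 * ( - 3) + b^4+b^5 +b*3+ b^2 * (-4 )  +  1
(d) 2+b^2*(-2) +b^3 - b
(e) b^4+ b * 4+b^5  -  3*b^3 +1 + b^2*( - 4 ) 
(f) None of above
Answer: c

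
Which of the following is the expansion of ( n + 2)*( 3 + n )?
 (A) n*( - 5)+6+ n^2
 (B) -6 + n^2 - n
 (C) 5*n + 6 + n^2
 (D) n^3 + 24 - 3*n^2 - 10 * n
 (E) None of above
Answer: C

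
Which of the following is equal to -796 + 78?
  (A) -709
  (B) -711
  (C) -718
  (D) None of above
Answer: C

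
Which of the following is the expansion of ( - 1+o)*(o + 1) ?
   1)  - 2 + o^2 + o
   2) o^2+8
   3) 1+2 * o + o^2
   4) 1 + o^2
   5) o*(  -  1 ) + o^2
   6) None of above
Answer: 6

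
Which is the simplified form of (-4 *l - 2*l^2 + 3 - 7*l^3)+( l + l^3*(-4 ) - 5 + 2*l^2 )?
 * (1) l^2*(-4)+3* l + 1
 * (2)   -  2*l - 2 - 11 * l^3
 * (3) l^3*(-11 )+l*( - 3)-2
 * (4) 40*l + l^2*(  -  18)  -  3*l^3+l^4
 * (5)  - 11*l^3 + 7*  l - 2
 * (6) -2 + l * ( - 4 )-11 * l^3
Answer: 3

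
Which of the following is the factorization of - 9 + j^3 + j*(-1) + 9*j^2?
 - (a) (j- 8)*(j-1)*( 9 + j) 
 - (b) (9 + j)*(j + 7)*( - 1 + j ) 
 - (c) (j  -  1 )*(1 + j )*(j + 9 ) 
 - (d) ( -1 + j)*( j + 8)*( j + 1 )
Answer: c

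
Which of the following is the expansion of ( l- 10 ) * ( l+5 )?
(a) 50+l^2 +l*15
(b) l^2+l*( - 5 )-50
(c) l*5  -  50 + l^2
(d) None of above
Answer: b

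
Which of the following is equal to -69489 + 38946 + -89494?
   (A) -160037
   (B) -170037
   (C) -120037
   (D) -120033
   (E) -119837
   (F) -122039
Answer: C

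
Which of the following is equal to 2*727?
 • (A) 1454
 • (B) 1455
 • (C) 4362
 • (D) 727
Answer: A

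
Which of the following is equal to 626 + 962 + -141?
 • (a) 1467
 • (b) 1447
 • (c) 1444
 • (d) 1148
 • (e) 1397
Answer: b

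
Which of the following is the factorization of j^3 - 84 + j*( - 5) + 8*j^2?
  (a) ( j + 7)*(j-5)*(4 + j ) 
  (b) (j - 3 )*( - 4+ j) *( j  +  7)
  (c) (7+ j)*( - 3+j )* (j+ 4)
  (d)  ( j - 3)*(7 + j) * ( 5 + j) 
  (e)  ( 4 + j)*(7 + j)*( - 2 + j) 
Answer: c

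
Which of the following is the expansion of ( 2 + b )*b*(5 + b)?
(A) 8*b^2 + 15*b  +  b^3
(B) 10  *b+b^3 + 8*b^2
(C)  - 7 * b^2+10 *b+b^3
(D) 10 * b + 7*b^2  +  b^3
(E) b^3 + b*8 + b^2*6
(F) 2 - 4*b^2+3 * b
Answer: D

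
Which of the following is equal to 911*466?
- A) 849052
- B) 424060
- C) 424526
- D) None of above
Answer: C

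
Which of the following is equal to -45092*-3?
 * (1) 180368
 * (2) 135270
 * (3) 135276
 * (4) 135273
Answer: 3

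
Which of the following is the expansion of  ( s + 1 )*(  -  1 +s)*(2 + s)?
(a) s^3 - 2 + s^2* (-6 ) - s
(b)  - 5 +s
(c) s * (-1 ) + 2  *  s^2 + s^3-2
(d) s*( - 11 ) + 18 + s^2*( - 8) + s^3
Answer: c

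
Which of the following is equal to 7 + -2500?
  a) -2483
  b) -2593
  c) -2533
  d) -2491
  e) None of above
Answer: e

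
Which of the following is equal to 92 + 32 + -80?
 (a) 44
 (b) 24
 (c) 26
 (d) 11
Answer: a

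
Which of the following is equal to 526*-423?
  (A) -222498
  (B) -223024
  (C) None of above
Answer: A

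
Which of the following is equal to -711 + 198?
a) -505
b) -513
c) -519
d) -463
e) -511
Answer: b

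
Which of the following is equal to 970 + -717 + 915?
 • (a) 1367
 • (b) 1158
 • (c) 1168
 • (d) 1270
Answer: c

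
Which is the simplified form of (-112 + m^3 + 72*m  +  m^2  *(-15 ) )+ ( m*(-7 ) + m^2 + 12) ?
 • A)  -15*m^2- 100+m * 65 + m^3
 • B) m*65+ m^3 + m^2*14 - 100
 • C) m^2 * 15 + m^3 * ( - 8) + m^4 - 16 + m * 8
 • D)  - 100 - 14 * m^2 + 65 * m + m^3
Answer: D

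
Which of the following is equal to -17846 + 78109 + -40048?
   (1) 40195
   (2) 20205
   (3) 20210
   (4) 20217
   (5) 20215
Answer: 5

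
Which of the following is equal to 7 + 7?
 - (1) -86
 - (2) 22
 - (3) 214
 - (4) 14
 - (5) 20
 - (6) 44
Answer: 4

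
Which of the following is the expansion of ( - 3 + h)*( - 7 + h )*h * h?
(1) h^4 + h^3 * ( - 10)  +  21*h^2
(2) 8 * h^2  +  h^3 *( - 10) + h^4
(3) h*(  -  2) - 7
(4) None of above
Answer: 1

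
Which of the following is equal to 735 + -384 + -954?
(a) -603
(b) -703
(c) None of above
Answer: a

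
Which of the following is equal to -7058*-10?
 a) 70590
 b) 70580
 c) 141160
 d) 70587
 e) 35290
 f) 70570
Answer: b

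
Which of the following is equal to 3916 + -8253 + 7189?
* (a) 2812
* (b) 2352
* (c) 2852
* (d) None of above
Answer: c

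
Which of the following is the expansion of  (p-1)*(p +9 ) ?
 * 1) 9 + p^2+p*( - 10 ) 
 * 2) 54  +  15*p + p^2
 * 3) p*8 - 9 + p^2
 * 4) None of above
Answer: 3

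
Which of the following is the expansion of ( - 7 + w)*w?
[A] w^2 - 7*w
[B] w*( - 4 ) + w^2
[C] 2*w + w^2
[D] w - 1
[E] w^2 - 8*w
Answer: A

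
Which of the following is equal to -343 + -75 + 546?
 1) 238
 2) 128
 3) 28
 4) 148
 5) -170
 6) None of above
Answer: 2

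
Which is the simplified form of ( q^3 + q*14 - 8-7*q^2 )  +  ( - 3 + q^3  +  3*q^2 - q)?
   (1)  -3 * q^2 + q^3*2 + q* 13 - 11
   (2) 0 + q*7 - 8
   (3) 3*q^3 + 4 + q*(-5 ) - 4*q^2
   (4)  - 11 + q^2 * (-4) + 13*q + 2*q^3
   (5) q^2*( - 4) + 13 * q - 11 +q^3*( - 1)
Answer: 4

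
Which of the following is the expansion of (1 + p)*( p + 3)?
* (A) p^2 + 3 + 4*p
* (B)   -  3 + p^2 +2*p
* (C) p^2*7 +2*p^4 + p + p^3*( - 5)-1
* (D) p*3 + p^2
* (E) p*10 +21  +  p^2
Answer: A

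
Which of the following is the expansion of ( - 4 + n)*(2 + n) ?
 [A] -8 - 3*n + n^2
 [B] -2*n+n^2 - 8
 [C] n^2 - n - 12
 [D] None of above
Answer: B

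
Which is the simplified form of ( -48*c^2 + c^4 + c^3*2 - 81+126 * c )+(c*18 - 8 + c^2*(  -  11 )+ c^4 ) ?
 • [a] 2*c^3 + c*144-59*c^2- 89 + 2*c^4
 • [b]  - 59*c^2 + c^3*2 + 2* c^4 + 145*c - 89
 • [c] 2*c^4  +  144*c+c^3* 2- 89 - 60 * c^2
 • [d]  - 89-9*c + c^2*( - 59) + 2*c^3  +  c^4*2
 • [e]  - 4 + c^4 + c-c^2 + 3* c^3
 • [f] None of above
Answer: a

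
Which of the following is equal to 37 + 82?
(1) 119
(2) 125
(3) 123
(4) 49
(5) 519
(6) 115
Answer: 1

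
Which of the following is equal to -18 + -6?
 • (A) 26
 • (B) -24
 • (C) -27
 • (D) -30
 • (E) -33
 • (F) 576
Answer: B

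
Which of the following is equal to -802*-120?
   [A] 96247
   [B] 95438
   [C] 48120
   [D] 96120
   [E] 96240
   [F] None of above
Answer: E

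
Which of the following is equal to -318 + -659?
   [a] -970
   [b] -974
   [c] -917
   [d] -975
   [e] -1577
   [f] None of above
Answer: f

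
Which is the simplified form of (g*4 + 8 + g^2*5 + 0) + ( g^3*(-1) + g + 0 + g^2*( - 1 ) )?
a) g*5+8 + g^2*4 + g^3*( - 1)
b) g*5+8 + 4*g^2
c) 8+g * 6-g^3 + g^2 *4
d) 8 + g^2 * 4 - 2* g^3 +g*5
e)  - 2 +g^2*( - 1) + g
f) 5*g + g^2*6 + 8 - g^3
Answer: a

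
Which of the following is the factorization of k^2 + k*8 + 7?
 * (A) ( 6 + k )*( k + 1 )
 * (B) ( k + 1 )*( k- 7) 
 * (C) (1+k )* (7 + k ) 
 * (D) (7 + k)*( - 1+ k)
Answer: C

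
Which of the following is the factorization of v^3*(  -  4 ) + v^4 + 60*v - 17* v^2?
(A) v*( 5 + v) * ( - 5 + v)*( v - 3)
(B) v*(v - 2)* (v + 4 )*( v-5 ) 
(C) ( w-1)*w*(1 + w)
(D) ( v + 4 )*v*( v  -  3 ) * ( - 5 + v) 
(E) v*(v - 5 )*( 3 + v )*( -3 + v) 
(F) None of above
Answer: D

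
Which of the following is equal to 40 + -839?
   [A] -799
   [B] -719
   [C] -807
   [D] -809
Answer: A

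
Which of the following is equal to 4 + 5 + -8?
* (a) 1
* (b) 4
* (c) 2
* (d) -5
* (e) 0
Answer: a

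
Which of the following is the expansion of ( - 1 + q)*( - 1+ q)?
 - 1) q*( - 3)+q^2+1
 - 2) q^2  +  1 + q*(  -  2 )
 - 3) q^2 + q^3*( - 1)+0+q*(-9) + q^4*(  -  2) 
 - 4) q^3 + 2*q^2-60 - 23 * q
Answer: 2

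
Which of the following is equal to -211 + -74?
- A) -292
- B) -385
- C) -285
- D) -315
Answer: C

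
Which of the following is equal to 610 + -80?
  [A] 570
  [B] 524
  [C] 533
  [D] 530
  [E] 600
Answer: D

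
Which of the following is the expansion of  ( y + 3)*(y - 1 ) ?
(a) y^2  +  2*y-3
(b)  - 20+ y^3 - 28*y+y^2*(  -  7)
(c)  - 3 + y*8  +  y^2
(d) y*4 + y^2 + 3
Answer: a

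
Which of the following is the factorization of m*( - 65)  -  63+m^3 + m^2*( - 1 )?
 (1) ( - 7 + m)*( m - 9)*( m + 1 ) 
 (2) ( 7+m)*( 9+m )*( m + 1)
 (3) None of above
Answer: 3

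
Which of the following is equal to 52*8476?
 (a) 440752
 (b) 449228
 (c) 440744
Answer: a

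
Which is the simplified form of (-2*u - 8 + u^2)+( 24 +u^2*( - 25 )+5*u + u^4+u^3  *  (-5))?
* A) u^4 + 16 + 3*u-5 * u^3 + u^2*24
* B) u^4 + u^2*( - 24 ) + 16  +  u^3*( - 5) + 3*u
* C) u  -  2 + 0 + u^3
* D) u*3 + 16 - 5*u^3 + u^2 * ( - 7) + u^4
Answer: B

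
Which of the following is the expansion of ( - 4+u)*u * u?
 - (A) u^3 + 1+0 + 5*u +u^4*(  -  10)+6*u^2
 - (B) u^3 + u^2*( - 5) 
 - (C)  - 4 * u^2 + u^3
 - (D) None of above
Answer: C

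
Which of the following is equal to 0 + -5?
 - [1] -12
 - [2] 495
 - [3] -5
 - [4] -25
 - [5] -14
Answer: 3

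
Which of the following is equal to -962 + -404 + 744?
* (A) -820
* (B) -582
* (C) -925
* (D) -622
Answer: D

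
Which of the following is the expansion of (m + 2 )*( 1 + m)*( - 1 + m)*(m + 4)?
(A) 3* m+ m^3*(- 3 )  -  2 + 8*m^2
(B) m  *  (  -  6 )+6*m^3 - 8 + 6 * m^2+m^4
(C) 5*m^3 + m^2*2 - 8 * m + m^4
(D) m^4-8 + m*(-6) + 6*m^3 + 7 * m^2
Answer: D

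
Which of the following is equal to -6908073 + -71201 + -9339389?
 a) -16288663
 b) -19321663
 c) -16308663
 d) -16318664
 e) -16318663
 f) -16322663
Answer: e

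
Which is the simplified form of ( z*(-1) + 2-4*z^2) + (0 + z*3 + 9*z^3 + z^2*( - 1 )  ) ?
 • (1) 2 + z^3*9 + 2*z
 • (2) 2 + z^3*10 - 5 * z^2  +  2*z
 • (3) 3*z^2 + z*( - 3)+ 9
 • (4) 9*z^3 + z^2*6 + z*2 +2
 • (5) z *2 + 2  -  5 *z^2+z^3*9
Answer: 5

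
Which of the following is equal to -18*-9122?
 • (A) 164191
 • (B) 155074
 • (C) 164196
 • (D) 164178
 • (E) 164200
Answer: C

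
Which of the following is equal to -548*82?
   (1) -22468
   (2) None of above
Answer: 2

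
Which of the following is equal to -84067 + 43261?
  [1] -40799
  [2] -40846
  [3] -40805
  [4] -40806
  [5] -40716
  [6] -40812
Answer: 4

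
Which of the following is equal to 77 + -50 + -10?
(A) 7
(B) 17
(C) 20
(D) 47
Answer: B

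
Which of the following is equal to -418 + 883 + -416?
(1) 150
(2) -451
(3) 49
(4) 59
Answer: 3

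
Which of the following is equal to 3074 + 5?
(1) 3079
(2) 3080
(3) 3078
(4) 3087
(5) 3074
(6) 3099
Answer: 1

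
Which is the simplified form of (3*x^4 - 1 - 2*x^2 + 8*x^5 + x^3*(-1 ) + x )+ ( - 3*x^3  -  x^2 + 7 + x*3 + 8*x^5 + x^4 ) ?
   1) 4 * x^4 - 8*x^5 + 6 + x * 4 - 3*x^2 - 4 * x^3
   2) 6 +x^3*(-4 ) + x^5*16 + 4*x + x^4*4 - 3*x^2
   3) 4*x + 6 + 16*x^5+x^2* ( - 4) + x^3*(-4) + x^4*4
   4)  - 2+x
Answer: 2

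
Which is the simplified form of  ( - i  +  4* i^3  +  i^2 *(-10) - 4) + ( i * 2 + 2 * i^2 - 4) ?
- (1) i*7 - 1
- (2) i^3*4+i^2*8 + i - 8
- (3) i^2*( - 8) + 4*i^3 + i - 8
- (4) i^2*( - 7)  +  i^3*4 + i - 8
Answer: 3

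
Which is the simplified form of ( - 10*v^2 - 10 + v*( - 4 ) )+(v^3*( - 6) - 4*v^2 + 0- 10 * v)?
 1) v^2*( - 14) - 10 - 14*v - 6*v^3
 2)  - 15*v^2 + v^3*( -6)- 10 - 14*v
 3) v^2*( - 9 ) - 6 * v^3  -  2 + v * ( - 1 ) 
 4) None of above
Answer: 1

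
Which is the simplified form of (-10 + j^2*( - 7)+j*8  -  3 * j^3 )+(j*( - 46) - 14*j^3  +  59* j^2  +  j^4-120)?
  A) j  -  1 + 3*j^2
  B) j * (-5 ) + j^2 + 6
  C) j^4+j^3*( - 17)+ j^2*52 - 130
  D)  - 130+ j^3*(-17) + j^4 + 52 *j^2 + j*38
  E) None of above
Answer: E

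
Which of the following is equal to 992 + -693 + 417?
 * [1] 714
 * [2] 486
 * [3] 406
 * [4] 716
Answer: 4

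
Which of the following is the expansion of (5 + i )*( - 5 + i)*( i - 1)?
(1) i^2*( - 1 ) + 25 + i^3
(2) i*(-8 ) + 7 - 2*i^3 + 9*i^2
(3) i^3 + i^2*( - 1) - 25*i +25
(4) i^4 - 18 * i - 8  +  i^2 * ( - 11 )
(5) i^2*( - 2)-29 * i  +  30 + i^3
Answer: 3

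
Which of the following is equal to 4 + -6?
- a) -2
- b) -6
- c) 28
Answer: a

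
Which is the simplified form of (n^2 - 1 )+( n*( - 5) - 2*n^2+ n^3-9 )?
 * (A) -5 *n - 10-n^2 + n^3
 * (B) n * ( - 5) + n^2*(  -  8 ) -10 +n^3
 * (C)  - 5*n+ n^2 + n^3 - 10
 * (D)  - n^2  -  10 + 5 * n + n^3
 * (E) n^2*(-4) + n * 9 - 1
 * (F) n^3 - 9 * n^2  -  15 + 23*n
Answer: A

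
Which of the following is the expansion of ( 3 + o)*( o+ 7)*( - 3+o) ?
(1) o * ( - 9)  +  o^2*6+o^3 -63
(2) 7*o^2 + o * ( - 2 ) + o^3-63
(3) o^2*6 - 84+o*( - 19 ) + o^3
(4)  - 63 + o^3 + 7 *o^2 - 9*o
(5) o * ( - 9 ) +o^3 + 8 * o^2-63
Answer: 4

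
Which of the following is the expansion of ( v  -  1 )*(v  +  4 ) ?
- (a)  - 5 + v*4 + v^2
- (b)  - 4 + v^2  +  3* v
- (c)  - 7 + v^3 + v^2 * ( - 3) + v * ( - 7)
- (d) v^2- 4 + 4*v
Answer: b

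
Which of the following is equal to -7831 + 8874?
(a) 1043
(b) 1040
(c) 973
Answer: a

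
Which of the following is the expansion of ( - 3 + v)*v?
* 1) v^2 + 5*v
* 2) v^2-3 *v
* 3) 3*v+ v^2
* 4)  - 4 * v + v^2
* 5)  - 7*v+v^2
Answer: 2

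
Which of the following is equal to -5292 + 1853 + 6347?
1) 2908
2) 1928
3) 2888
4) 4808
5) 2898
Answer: 1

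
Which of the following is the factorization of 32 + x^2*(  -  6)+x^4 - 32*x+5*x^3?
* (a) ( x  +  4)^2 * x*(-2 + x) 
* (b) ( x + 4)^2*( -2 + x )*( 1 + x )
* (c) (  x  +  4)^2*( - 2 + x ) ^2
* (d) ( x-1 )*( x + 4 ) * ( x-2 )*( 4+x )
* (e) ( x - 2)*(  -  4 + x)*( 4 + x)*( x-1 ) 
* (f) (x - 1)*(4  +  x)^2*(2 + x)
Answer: d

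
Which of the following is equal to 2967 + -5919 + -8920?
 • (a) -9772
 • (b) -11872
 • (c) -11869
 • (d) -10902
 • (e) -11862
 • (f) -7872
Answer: b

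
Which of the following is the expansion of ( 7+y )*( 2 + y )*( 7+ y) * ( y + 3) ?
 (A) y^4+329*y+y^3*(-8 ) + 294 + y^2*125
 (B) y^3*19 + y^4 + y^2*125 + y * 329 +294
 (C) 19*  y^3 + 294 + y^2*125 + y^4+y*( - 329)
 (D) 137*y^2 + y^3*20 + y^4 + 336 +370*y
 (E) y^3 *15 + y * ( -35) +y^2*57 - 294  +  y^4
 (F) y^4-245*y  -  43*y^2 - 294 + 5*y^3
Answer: B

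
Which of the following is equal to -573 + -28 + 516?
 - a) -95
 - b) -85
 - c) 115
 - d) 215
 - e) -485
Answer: b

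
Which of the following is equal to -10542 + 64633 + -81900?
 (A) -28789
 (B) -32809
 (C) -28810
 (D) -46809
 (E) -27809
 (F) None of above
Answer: E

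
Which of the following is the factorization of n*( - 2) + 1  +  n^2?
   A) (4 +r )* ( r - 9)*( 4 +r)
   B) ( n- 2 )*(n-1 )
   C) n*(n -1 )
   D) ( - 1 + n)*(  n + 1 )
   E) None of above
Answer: E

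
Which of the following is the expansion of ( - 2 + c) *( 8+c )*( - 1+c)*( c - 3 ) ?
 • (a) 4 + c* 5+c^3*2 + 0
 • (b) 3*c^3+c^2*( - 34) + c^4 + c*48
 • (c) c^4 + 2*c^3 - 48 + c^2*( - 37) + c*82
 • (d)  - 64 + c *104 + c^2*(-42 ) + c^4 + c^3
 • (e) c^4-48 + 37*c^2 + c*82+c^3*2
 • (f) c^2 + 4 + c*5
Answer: c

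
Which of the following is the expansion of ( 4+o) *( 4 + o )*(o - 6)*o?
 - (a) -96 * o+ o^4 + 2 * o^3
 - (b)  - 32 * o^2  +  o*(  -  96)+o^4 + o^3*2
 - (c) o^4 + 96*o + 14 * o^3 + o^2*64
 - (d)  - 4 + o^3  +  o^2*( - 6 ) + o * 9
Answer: b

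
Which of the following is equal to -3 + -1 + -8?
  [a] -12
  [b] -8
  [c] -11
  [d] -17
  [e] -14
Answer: a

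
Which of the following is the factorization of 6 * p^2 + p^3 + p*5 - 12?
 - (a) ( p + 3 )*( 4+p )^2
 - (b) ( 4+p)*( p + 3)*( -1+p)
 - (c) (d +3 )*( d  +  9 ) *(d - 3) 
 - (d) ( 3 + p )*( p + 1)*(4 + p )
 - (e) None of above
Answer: b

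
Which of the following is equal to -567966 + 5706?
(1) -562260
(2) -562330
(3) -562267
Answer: 1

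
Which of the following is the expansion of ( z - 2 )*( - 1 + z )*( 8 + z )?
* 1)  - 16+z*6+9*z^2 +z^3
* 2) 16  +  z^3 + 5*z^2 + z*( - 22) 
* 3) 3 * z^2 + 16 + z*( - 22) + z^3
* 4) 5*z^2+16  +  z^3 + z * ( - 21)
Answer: 2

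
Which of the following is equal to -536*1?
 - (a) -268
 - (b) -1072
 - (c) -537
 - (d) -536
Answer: d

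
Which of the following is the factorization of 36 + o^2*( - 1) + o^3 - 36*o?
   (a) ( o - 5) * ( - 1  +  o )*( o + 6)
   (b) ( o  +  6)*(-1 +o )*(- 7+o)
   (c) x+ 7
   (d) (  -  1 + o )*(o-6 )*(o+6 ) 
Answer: d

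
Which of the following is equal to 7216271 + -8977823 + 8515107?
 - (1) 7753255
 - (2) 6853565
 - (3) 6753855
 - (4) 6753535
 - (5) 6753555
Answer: 5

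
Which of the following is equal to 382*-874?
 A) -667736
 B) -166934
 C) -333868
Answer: C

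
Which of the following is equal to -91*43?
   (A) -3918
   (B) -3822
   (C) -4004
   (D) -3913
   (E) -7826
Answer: D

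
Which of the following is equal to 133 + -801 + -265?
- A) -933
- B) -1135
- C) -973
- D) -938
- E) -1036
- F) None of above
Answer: A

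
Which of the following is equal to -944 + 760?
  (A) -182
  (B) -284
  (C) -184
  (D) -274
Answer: C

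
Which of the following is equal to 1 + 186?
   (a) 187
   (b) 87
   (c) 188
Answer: a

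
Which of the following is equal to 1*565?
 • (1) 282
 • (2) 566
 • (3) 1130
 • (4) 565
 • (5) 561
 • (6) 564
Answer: 4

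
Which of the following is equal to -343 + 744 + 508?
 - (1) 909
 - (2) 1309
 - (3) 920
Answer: 1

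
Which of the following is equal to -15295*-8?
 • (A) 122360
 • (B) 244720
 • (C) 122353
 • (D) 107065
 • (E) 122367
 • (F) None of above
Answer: A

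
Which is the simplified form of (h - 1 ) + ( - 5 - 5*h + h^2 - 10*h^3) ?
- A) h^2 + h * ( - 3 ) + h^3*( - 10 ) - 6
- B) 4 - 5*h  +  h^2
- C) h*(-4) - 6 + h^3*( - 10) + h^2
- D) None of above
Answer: C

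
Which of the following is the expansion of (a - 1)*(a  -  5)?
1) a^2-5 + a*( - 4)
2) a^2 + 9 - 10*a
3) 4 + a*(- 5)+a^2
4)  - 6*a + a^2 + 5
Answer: 4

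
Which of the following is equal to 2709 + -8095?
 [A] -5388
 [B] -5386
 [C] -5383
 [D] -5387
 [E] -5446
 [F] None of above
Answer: B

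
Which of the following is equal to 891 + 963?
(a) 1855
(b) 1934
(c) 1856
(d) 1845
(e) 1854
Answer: e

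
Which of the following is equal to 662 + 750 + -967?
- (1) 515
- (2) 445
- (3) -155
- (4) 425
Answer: 2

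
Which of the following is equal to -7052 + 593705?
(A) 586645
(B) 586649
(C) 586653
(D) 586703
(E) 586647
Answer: C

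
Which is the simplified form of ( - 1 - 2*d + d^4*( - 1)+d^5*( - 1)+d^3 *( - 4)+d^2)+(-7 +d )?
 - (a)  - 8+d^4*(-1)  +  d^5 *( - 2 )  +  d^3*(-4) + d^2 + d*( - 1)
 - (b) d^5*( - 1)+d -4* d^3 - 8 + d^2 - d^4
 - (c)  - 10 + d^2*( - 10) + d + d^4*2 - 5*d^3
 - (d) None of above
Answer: d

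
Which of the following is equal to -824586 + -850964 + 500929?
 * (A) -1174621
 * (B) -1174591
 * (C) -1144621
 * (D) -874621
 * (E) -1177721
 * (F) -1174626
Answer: A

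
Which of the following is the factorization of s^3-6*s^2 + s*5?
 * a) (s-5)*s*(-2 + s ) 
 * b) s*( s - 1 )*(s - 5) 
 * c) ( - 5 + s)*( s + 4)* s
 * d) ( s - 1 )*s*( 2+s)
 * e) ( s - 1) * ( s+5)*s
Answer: b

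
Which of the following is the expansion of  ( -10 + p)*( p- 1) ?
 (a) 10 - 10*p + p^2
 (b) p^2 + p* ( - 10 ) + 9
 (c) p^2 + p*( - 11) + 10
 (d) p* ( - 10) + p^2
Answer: c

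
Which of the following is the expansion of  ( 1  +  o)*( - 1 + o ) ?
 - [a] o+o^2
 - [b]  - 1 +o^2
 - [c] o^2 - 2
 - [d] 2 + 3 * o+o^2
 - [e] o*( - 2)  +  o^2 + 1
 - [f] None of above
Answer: b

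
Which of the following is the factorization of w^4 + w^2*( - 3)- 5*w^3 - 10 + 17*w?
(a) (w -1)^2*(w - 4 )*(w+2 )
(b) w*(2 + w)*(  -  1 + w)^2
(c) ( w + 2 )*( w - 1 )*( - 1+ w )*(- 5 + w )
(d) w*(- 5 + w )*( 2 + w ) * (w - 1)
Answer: c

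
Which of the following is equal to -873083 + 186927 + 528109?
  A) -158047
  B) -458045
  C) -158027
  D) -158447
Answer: A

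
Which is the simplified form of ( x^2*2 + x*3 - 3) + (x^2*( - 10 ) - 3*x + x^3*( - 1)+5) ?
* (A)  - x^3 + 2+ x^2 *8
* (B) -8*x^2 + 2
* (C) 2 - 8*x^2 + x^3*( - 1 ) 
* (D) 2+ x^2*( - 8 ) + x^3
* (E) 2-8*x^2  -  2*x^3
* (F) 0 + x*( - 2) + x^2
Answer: C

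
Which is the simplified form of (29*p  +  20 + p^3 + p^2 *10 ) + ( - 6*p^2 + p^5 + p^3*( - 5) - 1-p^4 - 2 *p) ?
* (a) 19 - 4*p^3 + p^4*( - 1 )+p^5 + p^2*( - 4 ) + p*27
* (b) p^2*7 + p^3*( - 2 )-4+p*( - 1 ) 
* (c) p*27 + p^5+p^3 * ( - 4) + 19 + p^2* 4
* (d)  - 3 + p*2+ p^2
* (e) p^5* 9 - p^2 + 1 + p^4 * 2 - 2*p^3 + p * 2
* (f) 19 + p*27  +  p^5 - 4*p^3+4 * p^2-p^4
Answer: f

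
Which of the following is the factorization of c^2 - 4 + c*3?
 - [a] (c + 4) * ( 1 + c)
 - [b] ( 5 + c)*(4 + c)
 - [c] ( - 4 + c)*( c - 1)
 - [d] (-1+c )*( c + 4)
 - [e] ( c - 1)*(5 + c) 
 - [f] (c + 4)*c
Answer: d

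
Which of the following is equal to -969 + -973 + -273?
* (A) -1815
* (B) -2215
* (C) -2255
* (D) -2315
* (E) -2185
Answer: B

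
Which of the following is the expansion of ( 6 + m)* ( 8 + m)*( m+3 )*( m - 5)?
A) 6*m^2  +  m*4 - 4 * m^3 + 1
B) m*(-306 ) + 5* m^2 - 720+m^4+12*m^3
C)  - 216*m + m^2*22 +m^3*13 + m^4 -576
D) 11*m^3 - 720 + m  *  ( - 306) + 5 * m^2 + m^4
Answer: B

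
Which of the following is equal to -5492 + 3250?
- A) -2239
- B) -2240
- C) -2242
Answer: C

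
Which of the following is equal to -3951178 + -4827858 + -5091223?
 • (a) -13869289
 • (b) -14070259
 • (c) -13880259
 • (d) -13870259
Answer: d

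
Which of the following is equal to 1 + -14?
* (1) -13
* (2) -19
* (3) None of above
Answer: 1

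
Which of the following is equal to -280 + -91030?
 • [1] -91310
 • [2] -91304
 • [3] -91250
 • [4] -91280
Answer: 1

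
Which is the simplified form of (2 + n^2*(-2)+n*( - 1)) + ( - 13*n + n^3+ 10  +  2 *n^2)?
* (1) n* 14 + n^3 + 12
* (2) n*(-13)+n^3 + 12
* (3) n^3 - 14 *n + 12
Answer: 3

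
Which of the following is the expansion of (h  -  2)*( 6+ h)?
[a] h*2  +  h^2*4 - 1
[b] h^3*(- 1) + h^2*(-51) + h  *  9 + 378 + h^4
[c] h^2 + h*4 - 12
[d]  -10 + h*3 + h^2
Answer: c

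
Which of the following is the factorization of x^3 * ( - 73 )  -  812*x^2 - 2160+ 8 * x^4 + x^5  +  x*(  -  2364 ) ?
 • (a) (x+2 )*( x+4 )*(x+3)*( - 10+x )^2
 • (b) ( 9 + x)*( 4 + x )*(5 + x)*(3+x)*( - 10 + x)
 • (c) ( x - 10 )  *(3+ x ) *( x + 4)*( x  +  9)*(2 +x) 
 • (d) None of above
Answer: c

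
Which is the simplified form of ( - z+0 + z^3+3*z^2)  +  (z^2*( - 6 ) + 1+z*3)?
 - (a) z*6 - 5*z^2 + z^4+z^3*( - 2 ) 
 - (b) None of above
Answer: b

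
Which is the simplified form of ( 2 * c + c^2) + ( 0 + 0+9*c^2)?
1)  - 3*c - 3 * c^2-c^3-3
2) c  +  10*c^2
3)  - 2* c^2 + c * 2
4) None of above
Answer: 4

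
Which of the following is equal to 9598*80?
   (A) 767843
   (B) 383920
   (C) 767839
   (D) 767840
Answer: D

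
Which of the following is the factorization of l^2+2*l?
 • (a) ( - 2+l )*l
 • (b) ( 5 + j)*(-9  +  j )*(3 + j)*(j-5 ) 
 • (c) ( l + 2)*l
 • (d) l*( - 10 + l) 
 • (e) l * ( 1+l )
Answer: c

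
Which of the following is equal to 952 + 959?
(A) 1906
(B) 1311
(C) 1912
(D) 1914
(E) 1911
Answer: E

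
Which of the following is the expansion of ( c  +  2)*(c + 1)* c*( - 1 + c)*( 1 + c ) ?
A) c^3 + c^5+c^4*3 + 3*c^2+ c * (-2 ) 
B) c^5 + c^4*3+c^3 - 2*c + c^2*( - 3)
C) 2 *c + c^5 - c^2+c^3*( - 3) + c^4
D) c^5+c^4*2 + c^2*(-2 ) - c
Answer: B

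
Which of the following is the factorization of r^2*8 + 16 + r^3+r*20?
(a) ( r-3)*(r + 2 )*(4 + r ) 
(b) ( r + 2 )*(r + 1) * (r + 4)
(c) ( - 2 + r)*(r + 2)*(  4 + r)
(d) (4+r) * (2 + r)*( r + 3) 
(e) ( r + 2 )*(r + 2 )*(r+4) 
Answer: e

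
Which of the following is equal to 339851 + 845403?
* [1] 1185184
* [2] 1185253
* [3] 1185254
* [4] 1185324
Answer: 3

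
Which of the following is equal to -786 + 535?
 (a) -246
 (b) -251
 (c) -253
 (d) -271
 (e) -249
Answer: b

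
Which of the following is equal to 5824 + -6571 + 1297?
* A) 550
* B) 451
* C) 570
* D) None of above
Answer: A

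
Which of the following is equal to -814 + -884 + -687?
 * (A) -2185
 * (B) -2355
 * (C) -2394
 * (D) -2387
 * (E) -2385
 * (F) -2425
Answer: E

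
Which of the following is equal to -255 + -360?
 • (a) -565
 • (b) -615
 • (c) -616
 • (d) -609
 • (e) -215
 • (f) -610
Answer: b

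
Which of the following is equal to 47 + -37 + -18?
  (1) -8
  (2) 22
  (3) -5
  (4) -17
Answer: 1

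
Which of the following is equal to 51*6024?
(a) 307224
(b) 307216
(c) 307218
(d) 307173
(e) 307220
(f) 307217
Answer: a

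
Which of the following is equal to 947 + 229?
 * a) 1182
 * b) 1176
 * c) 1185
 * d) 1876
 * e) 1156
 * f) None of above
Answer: b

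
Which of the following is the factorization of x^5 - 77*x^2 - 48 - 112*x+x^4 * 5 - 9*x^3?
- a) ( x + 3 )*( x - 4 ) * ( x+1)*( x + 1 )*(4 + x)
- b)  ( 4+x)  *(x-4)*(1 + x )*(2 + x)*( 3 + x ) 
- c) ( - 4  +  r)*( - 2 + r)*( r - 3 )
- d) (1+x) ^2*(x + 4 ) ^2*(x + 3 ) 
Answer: a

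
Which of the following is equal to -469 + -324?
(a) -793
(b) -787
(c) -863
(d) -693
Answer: a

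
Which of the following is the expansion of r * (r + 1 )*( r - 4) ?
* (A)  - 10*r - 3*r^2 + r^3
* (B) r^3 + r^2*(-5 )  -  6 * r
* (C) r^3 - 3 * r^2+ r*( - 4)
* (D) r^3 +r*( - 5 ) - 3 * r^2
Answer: C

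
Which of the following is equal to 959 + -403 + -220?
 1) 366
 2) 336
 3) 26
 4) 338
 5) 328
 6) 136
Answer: 2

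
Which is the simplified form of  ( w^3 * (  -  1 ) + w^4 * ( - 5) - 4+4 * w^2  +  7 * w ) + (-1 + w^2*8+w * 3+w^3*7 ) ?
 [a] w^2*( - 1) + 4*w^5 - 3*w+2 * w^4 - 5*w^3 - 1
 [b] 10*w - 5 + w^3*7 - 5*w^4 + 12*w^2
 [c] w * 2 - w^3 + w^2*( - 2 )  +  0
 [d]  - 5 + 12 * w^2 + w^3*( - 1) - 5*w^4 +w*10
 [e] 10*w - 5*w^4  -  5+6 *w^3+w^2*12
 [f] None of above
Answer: e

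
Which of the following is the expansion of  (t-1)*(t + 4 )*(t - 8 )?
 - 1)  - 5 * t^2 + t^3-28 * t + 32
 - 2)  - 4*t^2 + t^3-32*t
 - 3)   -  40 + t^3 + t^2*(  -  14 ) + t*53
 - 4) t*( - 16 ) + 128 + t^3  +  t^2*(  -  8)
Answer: 1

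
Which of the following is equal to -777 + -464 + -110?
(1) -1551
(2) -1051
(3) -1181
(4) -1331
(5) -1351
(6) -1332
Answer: 5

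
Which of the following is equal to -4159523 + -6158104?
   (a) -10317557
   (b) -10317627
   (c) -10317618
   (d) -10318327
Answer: b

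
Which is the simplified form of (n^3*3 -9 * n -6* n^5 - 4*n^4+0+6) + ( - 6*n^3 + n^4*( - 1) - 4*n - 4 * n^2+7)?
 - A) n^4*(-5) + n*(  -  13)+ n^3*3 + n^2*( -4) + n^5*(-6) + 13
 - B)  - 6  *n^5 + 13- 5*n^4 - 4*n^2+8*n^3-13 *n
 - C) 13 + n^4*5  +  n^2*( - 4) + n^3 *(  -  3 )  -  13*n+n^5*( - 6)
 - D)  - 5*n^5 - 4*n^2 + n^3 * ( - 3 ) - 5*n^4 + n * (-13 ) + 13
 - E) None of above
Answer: E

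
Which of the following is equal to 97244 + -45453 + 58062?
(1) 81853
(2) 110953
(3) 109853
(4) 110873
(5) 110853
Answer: 3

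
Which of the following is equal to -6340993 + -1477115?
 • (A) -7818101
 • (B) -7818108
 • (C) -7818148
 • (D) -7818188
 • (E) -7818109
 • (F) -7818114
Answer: B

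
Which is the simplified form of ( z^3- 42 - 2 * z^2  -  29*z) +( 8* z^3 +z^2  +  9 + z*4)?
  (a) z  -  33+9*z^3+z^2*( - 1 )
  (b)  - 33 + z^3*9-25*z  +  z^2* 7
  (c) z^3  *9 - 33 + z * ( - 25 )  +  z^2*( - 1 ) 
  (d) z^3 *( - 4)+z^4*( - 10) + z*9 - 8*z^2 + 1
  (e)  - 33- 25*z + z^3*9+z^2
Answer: c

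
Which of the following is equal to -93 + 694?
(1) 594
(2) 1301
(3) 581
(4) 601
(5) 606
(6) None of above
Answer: 4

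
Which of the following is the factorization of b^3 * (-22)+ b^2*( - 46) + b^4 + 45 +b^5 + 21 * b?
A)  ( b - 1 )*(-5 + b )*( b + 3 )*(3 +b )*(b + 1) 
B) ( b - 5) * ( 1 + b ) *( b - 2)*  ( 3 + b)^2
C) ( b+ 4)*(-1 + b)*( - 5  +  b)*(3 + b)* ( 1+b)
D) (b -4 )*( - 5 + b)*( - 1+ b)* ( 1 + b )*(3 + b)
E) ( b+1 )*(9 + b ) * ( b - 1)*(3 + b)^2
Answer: A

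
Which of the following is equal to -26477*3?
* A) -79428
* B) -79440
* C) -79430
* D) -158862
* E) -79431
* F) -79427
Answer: E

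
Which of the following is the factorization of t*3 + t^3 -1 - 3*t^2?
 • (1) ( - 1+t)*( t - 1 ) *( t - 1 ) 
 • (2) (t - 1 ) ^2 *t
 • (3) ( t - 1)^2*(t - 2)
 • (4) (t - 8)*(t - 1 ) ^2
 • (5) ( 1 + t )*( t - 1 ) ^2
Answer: 1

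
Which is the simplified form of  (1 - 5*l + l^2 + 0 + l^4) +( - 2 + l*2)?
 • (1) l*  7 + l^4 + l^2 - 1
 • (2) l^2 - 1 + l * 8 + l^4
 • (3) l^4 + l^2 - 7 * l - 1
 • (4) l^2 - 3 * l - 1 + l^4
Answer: 4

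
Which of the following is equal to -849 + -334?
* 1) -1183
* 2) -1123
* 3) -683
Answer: 1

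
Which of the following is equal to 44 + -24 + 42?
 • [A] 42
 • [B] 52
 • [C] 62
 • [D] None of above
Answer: C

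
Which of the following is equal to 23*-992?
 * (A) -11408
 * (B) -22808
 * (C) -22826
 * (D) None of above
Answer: D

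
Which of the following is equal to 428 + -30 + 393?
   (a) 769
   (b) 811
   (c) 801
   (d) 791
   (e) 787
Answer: d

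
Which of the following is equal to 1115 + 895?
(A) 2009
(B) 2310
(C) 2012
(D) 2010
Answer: D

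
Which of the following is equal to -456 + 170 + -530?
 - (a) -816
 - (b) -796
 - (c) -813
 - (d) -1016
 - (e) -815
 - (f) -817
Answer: a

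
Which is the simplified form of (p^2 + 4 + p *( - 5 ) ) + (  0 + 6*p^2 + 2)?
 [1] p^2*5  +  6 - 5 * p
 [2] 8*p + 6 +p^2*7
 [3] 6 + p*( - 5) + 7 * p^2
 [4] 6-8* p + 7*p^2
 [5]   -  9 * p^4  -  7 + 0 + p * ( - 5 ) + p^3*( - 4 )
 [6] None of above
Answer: 3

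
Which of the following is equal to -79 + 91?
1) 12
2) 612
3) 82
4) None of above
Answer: 1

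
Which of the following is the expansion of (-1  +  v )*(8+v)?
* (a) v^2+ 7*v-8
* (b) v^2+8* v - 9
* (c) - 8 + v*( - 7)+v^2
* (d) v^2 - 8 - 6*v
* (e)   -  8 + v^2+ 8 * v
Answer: a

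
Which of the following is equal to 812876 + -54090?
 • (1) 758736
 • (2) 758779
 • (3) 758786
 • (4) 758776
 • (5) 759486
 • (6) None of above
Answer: 3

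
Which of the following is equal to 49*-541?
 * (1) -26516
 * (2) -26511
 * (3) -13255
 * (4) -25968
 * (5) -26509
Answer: 5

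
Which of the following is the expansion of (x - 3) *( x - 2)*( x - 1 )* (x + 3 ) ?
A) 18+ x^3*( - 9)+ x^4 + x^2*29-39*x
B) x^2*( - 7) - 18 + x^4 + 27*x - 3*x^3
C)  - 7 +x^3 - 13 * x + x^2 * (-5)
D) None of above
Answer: B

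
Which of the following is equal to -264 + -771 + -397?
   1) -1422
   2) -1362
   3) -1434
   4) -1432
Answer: 4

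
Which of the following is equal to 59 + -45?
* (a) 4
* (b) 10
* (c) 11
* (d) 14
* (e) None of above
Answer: d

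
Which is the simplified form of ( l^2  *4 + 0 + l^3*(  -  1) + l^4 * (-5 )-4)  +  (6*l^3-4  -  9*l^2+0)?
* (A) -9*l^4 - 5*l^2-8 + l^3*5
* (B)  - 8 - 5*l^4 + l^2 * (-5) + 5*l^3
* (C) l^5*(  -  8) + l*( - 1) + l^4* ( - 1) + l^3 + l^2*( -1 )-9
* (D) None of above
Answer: B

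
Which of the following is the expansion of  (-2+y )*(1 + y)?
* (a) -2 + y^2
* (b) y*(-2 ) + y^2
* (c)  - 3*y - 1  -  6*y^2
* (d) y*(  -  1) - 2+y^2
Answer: d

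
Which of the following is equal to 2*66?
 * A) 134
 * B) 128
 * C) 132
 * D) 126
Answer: C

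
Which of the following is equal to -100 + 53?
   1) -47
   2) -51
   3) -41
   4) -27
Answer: 1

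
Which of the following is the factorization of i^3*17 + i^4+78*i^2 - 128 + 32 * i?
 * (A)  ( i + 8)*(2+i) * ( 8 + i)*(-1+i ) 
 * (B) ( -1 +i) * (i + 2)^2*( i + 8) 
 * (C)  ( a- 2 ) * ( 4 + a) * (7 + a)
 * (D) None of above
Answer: A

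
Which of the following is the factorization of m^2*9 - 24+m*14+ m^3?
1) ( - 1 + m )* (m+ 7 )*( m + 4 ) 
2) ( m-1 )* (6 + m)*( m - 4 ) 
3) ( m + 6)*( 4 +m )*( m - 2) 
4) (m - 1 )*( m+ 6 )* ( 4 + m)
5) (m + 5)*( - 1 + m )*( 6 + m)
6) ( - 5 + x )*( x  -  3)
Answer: 4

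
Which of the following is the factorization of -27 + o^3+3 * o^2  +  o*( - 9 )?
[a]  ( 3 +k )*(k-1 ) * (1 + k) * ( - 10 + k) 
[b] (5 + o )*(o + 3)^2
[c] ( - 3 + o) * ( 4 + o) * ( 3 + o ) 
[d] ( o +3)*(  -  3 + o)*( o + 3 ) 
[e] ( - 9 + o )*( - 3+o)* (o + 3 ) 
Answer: d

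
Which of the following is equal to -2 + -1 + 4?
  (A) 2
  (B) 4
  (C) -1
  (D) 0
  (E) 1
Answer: E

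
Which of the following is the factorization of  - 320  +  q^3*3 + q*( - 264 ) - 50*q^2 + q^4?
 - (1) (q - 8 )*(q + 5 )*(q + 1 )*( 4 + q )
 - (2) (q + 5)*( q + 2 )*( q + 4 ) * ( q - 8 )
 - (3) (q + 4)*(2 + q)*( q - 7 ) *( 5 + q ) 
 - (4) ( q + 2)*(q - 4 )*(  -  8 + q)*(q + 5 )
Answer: 2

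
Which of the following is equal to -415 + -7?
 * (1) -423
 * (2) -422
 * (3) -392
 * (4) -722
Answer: 2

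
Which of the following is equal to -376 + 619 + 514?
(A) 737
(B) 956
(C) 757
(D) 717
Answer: C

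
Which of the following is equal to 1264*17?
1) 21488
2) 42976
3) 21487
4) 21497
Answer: 1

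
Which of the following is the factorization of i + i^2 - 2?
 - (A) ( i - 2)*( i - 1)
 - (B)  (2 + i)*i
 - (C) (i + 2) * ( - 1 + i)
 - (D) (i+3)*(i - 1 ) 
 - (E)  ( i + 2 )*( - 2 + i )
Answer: C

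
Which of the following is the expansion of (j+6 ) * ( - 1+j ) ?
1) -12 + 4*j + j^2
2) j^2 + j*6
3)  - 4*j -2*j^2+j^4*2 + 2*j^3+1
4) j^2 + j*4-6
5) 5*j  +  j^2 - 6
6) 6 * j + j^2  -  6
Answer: 5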